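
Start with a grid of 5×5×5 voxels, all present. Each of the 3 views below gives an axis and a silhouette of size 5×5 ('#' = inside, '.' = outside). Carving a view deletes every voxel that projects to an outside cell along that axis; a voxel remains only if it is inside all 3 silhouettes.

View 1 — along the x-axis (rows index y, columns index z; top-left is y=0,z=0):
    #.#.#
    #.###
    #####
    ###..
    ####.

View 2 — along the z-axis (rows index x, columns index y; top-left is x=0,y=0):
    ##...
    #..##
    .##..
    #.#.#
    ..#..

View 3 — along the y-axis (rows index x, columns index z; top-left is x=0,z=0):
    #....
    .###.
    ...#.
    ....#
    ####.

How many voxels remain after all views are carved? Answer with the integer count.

full grid |V| = 125
V1 x: intersect with YZ mask (19 set) -- 95 left
V2 z: intersect with XY mask (11 set) -- 43 left
V3 y: intersect with XZ mask (10 set) -- 16 left

16 voxels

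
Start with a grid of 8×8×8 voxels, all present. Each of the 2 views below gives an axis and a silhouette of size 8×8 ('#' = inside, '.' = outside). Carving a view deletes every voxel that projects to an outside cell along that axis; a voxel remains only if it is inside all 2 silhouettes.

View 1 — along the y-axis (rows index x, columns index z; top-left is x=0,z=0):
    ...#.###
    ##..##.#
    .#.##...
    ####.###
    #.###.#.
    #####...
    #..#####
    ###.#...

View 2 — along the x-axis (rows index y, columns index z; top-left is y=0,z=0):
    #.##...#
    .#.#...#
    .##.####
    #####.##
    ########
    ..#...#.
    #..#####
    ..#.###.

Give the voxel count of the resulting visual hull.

192 voxels

before carving: 512 voxels (8×8×8)
step 1: project along y, AND mask (39/64) → |grid| = 312
step 2: project along x, AND mask (40/64) → |grid| = 192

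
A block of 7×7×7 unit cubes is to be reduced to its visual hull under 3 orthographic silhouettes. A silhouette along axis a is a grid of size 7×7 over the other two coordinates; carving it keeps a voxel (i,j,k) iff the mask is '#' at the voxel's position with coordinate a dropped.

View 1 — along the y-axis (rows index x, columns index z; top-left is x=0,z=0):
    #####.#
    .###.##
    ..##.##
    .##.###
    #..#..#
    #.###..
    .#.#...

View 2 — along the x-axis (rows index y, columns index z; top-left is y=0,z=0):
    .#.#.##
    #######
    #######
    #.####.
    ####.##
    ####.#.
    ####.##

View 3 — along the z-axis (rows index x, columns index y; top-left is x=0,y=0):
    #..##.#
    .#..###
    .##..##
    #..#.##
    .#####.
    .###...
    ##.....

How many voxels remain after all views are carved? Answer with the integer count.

initial block: 7^3 = 343
[1] y-view keeps 29 columns → grid now 203
[2] x-view keeps 40 columns → grid now 169
[3] z-view keeps 26 columns → grid now 93

|visual hull| = 93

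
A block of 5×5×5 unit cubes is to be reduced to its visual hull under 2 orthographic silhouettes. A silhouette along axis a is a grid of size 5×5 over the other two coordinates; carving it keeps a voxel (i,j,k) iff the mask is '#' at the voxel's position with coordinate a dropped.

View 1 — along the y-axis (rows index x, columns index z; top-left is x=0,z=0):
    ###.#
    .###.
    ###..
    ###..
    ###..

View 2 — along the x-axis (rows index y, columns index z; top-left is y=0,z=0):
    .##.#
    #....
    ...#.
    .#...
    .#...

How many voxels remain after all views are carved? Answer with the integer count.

start: 5×5×5 = 125 voxels
after view 1 [y-axis, 16 of 25 cells solid] → remaining = 80
after view 2 [x-axis, 7 of 25 cells solid] → remaining = 26

|visual hull| = 26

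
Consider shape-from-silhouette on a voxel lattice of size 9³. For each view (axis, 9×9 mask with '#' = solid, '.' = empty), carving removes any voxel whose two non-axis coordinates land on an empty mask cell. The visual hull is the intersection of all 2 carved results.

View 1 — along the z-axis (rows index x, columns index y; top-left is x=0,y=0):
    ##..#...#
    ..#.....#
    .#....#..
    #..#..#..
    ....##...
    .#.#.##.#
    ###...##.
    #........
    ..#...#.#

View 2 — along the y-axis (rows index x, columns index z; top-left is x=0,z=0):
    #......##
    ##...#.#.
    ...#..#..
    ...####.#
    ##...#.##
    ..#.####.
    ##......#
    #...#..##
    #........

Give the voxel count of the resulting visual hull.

before carving: 729 voxels (9×9×9)
[1] z-view keeps 27 columns → grid now 243
[2] y-view keeps 32 columns → grid now 96

remaining voxels: 96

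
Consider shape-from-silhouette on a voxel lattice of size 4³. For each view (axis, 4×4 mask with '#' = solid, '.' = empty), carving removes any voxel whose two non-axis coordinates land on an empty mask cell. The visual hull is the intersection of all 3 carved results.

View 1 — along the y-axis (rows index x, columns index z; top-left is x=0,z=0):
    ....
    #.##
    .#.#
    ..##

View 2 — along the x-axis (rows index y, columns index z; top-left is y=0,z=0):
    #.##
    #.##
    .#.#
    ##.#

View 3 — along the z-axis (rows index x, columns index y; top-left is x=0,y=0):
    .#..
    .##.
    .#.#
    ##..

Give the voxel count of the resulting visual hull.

remaining voxels: 11

full grid |V| = 64
[1] y-view keeps 7 columns → grid now 28
[2] x-view keeps 11 columns → grid now 21
[3] z-view keeps 7 columns → grid now 11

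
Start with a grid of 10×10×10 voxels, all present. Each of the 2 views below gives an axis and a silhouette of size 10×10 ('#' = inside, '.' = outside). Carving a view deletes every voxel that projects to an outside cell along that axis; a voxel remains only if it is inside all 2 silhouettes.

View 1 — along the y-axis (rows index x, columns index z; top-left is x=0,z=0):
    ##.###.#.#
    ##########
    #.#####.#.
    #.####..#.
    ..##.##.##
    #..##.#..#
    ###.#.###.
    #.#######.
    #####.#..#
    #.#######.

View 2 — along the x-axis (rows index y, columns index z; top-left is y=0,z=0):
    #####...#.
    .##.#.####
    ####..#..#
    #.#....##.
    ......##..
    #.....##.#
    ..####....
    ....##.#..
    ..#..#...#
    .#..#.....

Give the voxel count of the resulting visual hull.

remaining voxels: 291

initial block: 10^3 = 1000
  1. axis=1 (XZ plane), |mask|=71  ⇒  voxels=710
  2. axis=0 (YZ plane), |mask|=41  ⇒  voxels=291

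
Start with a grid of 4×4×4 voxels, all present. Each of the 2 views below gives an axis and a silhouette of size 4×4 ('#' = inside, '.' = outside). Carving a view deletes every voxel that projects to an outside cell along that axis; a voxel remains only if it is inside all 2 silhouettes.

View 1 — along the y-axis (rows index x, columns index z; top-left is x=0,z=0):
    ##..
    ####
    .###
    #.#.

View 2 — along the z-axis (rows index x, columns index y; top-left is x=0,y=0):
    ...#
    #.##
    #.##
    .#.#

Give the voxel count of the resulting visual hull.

27 voxels

start: 4×4×4 = 64 voxels
  1. axis=1 (XZ plane), |mask|=11  ⇒  voxels=44
  2. axis=2 (XY plane), |mask|=9  ⇒  voxels=27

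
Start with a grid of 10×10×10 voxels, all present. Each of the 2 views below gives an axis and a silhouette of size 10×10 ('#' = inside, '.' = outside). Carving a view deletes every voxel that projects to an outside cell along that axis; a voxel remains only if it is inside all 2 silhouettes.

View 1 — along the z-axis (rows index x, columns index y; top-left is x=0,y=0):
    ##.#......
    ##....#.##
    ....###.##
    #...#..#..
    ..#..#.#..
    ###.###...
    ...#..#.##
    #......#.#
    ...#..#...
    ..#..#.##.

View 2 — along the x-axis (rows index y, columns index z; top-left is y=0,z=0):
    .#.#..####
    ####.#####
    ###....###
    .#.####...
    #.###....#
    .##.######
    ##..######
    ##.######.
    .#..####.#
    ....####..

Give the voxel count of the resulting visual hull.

before carving: 1000 voxels (10×10×10)
after view 1 [z-axis, 38 of 100 cells solid] → remaining = 380
after view 2 [x-axis, 65 of 100 cells solid] → remaining = 249

voxel count = 249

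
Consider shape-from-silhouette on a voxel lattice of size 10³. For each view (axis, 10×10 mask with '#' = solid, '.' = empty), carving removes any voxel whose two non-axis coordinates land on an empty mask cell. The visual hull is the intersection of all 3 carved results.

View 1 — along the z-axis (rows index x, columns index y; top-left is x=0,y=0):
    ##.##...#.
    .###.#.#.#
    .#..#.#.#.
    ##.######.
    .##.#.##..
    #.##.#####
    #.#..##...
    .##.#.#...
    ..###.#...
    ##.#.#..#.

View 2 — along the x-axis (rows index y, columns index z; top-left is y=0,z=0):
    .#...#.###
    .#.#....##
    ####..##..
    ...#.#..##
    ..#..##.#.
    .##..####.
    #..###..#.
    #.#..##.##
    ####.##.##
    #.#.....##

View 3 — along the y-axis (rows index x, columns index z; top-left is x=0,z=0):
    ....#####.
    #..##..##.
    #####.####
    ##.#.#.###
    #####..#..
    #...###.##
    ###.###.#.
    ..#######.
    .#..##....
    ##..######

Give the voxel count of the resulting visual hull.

initial block: 10^3 = 1000
  1. axis=2 (XY plane), |mask|=53  ⇒  voxels=530
  2. axis=0 (YZ plane), |mask|=52  ⇒  voxels=274
  3. axis=1 (XZ plane), |mask|=63  ⇒  voxels=174

voxel count = 174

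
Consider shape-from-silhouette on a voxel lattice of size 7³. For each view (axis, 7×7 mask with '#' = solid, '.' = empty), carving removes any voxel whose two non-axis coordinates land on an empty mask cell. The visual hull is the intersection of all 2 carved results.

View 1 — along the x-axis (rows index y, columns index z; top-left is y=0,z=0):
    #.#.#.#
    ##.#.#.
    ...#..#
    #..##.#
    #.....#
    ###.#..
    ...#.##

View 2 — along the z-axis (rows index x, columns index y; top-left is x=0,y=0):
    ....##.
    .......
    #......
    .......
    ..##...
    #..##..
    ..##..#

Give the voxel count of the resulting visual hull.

voxel count = 35

start: 7×7×7 = 343 voxels
  1. axis=0 (YZ plane), |mask|=23  ⇒  voxels=161
  2. axis=2 (XY plane), |mask|=11  ⇒  voxels=35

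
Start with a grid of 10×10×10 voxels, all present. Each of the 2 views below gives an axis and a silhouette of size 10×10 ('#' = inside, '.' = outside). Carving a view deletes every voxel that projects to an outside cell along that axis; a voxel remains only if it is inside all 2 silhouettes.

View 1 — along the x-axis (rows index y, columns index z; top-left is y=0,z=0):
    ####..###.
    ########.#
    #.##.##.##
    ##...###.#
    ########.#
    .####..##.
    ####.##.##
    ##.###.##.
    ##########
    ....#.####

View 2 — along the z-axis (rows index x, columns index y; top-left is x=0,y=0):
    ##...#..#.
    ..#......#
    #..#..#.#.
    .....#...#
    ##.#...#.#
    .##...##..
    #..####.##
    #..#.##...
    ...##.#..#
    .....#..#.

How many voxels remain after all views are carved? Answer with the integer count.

full grid |V| = 1000
[1] x-view keeps 74 columns → grid now 740
[2] z-view keeps 38 columns → grid now 273

remaining voxels: 273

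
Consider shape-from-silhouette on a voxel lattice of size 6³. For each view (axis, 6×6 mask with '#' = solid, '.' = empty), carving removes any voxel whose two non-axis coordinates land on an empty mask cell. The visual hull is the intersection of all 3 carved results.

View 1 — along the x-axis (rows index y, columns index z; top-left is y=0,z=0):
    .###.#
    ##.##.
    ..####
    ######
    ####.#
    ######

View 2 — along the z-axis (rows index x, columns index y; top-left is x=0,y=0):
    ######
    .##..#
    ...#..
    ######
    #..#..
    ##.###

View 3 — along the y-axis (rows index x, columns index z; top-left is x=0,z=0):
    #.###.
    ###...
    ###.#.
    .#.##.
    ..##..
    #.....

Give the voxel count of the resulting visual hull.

start: 6×6×6 = 216 voxels
[1] x-view keeps 29 columns → grid now 174
[2] z-view keeps 23 columns → grid now 113
[3] y-view keeps 17 columns → grid now 52

remaining voxels: 52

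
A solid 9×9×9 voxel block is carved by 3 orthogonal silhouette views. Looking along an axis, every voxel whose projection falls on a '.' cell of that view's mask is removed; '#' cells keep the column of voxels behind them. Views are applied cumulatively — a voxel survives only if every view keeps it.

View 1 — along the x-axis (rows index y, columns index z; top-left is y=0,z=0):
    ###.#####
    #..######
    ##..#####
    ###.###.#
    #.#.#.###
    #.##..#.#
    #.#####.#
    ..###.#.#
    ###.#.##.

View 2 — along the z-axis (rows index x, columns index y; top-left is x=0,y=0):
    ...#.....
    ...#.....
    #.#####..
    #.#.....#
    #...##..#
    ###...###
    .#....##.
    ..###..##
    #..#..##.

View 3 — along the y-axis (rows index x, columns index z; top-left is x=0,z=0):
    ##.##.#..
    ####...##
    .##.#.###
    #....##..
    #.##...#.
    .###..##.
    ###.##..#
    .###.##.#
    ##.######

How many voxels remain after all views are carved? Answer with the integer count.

full grid |V| = 729
carve view 1 (along x, YZ-mask fill 58/81): 522 voxels remain
carve view 2 (along z, XY-mask fill 33/81): 217 voxels remain
carve view 3 (along y, XZ-mask fill 49/81): 130 voxels remain

remaining voxels: 130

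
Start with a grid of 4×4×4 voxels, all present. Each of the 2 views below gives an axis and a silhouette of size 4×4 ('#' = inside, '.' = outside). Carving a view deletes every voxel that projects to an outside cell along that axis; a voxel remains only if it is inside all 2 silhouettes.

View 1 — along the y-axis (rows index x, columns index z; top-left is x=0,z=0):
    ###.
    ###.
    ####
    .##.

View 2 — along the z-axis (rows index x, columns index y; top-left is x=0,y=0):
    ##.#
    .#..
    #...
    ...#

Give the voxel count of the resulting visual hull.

18 voxels

before carving: 64 voxels (4×4×4)
  1. axis=1 (XZ plane), |mask|=12  ⇒  voxels=48
  2. axis=2 (XY plane), |mask|=6  ⇒  voxels=18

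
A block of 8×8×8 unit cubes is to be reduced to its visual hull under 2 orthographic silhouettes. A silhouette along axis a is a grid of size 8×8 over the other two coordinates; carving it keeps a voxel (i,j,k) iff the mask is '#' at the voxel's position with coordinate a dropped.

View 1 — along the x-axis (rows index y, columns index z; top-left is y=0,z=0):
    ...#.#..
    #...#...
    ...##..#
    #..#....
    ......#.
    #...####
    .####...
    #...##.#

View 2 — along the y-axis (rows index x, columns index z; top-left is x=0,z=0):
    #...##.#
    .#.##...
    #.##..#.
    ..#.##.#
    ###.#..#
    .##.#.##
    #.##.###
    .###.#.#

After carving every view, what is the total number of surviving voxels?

remaining voxels: 103

start: 8×8×8 = 512 voxels
after view 1 [x-axis, 23 of 64 cells solid] → remaining = 184
after view 2 [y-axis, 36 of 64 cells solid] → remaining = 103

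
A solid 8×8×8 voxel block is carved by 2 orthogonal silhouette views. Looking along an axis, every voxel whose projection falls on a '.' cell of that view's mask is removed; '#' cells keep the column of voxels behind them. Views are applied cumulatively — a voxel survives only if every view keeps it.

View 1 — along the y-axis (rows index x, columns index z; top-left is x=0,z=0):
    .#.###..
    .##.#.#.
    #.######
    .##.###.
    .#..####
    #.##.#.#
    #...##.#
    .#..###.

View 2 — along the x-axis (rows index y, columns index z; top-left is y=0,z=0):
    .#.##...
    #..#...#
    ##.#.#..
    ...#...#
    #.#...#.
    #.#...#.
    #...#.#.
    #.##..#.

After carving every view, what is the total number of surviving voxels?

start: 8×8×8 = 512 voxels
carve view 1 (along y, XZ-mask fill 38/64): 304 voxels remain
carve view 2 (along x, YZ-mask fill 25/64): 104 voxels remain

voxel count = 104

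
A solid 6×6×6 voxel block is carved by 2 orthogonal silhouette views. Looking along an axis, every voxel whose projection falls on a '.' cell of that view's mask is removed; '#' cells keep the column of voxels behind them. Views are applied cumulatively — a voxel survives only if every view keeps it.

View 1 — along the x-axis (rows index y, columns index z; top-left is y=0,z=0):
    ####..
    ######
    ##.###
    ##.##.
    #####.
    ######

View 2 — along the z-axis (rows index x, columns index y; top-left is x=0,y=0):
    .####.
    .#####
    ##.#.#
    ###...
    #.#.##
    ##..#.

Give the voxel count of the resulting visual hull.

voxel count = 116

full grid |V| = 216
  1. axis=0 (YZ plane), |mask|=30  ⇒  voxels=180
  2. axis=2 (XY plane), |mask|=23  ⇒  voxels=116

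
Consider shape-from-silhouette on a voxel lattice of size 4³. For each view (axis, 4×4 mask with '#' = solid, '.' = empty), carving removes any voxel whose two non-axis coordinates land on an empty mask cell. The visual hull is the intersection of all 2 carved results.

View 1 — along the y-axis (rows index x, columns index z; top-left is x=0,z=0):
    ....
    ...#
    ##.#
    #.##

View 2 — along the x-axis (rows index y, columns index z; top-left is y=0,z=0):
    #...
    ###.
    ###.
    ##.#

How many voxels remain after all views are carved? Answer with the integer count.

before carving: 64 voxels (4×4×4)
V1 y: intersect with XZ mask (7 set) -- 28 left
V2 x: intersect with YZ mask (10 set) -- 16 left

voxel count = 16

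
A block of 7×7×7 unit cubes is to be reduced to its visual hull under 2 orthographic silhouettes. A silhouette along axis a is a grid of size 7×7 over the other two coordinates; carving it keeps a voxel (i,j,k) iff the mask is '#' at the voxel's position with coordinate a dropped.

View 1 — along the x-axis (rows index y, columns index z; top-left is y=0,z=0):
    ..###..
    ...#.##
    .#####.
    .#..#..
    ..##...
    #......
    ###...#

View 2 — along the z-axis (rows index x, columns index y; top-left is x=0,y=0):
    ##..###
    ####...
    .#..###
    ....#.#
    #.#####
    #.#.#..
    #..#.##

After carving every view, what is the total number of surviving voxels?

start: 7×7×7 = 343 voxels
step 1: project along x, AND mask (20/49) → |grid| = 140
step 2: project along z, AND mask (28/49) → |grid| = 79

79 voxels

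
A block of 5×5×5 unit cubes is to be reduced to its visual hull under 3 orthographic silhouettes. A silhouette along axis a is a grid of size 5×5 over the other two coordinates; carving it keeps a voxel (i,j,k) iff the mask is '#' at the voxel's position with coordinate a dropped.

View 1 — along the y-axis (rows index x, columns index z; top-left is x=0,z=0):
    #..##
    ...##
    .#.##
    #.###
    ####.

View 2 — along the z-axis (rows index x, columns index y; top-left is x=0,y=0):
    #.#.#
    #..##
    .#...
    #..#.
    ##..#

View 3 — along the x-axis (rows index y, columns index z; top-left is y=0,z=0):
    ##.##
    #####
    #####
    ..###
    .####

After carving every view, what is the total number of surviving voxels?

initial block: 5^3 = 125
carve view 1 (along y, XZ-mask fill 16/25): 80 voxels remain
carve view 2 (along z, XY-mask fill 12/25): 38 voxels remain
carve view 3 (along x, YZ-mask fill 21/25): 33 voxels remain

33 voxels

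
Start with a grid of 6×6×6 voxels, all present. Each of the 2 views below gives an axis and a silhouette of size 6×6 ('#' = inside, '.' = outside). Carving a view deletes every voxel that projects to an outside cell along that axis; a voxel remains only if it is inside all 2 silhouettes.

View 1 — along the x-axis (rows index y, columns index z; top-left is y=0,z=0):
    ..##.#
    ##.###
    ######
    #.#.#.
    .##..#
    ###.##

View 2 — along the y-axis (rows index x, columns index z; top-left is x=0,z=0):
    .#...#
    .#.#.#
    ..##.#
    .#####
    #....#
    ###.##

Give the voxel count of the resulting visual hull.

start: 6×6×6 = 216 voxels
V1 x: intersect with YZ mask (25 set) -- 150 left
V2 y: intersect with XZ mask (20 set) -- 86 left

voxel count = 86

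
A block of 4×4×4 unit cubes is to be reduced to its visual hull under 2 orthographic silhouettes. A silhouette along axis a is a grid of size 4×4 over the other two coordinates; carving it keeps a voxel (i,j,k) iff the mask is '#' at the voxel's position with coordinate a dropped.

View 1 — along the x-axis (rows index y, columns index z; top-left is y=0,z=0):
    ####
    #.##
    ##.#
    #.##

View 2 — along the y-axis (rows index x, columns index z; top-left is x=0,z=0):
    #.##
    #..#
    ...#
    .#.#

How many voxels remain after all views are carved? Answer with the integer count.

voxel count = 29

initial block: 4^3 = 64
V1 x: intersect with YZ mask (13 set) -- 52 left
V2 y: intersect with XZ mask (8 set) -- 29 left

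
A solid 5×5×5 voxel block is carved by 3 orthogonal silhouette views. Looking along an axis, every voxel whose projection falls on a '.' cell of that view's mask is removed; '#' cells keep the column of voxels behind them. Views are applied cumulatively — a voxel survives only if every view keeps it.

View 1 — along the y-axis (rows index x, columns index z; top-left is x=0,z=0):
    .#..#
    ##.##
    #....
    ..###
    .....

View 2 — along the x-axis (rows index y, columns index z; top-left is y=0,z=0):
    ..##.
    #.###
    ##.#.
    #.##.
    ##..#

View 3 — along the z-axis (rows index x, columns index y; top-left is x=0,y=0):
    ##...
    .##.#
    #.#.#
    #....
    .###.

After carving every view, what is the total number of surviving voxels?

|visual hull| = 14

initial block: 5^3 = 125
after view 1 [y-axis, 10 of 25 cells solid] → remaining = 50
after view 2 [x-axis, 15 of 25 cells solid] → remaining = 29
after view 3 [z-axis, 12 of 25 cells solid] → remaining = 14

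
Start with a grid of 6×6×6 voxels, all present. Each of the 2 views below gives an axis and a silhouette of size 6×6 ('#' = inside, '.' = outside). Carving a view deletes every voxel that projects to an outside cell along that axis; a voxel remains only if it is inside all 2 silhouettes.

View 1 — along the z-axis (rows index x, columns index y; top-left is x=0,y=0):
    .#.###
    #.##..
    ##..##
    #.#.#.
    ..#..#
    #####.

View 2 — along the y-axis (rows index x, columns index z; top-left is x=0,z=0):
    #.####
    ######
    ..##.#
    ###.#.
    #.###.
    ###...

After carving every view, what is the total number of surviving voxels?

full grid |V| = 216
after view 1 [z-axis, 21 of 36 cells solid] → remaining = 126
after view 2 [y-axis, 25 of 36 cells solid] → remaining = 85

85 voxels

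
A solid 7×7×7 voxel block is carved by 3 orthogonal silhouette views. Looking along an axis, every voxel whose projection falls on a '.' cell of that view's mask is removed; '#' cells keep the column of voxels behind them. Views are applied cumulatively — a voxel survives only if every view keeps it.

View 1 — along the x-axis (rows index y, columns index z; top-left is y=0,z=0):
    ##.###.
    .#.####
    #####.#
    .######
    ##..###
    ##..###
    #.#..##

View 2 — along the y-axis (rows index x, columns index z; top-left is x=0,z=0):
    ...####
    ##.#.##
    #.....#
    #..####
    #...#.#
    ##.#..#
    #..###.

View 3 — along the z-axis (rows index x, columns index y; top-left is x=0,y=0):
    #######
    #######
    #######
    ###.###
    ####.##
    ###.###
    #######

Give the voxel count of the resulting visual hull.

before carving: 343 voxels (7×7×7)
V1 x: intersect with YZ mask (36 set) -- 252 left
V2 y: intersect with XZ mask (27 set) -- 146 left
V3 z: intersect with XY mask (46 set) -- 136 left

|visual hull| = 136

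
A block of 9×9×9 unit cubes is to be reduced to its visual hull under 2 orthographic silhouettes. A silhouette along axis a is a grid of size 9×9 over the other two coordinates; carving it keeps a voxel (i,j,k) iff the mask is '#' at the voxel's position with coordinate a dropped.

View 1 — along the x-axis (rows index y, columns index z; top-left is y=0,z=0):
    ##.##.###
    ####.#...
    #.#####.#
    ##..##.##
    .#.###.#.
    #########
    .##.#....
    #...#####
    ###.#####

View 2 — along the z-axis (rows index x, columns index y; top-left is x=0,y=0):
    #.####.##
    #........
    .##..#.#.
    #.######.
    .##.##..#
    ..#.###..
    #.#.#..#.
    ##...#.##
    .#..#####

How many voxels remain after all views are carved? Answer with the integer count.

|visual hull| = 279

start: 9×9×9 = 729 voxels
V1 x: intersect with YZ mask (56 set) -- 504 left
V2 z: intersect with XY mask (43 set) -- 279 left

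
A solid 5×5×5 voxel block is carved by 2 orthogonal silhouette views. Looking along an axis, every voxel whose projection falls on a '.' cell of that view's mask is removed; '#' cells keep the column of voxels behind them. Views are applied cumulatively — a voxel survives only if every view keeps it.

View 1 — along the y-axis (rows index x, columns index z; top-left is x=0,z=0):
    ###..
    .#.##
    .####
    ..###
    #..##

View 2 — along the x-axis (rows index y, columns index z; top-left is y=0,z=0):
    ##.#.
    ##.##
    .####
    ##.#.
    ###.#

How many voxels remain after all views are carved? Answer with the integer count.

57 voxels

before carving: 125 voxels (5×5×5)
carve view 1 (along y, XZ-mask fill 16/25): 80 voxels remain
carve view 2 (along x, YZ-mask fill 18/25): 57 voxels remain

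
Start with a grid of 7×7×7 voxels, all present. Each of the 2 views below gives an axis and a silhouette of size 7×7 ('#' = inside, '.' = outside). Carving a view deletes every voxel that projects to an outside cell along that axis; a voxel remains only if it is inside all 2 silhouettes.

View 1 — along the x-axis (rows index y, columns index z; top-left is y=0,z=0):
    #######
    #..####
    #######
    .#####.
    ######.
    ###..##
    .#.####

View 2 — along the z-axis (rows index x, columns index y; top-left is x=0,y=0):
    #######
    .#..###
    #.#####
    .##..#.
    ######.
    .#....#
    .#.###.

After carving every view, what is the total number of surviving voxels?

start: 7×7×7 = 343 voxels
carve view 1 (along x, YZ-mask fill 40/49): 280 voxels remain
carve view 2 (along z, XY-mask fill 32/49): 179 voxels remain

|visual hull| = 179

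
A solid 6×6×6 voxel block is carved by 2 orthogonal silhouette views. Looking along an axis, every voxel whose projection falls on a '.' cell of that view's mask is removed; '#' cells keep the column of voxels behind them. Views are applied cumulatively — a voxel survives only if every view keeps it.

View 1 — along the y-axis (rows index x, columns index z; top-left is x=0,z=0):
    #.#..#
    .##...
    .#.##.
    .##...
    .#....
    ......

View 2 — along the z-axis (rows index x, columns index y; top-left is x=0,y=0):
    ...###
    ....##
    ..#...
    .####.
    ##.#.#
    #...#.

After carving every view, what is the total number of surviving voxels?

full grid |V| = 216
carve view 1 (along y, XZ-mask fill 11/36): 66 voxels remain
carve view 2 (along z, XY-mask fill 16/36): 28 voxels remain

28 voxels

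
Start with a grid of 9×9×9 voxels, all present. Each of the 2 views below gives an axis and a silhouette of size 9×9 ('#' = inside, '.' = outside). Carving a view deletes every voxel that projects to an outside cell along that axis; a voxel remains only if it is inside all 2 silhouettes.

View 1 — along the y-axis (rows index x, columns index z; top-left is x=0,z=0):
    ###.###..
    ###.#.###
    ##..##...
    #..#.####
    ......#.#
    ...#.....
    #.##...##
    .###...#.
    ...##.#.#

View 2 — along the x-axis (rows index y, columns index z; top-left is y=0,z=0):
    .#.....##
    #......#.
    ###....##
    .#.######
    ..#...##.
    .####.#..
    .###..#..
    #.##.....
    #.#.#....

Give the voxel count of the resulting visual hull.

start: 9×9×9 = 729 voxels
carve view 1 (along y, XZ-mask fill 39/81): 351 voxels remain
carve view 2 (along x, YZ-mask fill 35/81): 154 voxels remain

154 voxels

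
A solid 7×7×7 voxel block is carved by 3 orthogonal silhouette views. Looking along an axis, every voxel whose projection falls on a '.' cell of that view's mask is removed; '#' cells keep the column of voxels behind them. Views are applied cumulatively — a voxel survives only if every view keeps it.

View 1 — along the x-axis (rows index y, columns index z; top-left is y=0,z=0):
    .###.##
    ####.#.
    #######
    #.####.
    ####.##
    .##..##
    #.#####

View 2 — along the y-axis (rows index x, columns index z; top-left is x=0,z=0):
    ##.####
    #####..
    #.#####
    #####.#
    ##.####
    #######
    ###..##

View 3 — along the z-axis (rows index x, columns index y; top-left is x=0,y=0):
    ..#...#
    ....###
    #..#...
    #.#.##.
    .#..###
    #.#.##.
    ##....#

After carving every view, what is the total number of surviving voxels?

|visual hull| = 99

start: 7×7×7 = 343 voxels
step 1: project along x, AND mask (38/49) → |grid| = 266
step 2: project along y, AND mask (41/49) → |grid| = 219
step 3: project along z, AND mask (22/49) → |grid| = 99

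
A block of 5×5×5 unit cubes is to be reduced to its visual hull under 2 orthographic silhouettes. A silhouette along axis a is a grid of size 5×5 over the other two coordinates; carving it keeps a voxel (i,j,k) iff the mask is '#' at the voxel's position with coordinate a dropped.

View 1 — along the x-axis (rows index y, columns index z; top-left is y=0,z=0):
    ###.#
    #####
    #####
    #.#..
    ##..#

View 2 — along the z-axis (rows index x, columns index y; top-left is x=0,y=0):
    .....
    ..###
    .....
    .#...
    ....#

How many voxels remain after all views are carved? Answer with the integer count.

remaining voxels: 18

full grid |V| = 125
V1 x: intersect with YZ mask (19 set) -- 95 left
V2 z: intersect with XY mask (5 set) -- 18 left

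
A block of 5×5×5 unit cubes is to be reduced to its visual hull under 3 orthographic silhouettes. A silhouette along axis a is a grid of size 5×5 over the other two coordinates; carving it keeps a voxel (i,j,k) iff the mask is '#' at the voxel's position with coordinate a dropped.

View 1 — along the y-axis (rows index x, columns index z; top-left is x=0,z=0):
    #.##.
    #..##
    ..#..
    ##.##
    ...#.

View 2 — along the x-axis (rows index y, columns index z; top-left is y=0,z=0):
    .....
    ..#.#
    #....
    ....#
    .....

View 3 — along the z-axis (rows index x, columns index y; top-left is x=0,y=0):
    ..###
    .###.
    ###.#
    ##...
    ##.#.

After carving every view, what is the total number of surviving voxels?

start: 5×5×5 = 125 voxels
after view 1 [y-axis, 12 of 25 cells solid] → remaining = 60
after view 2 [x-axis, 4 of 25 cells solid] → remaining = 9
after view 3 [z-axis, 15 of 25 cells solid] → remaining = 6

|visual hull| = 6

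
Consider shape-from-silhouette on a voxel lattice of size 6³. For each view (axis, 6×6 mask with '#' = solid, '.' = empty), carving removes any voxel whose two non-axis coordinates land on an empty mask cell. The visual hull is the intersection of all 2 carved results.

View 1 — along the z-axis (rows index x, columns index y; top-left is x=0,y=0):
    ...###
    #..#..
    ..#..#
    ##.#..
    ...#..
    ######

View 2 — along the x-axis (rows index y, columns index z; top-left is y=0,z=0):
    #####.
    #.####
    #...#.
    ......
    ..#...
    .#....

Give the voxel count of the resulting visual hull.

before carving: 216 voxels (6×6×6)
step 1: project along z, AND mask (17/36) → |grid| = 102
step 2: project along x, AND mask (14/36) → |grid| = 34

34 voxels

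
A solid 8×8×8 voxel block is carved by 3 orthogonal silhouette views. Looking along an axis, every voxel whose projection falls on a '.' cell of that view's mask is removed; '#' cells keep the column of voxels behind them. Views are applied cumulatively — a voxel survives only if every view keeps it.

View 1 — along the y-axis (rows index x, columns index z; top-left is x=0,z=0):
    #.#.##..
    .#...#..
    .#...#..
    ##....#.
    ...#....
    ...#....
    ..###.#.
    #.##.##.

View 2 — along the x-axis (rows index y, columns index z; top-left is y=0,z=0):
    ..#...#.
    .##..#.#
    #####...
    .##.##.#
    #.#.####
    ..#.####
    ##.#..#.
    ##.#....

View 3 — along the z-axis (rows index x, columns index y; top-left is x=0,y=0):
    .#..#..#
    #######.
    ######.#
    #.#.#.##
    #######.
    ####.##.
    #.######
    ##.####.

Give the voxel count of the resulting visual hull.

69 voxels

before carving: 512 voxels (8×8×8)
step 1: project along y, AND mask (22/64) → |grid| = 176
step 2: project along x, AND mask (34/64) → |grid| = 93
step 3: project along z, AND mask (48/64) → |grid| = 69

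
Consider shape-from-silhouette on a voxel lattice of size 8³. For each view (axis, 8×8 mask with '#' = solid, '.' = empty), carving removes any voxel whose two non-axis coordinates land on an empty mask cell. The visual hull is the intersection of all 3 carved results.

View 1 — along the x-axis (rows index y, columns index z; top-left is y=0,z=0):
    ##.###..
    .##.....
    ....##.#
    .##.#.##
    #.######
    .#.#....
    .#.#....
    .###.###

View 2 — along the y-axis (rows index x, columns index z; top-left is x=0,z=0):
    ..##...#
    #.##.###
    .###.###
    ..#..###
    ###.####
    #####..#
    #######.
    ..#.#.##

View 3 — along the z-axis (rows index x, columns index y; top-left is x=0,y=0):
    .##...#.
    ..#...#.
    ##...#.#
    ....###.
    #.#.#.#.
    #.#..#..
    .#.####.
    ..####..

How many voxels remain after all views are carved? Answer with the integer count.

71 voxels

initial block: 8^3 = 512
  1. axis=0 (YZ plane), |mask|=32  ⇒  voxels=256
  2. axis=1 (XZ plane), |mask|=43  ⇒  voxels=171
  3. axis=2 (XY plane), |mask|=28  ⇒  voxels=71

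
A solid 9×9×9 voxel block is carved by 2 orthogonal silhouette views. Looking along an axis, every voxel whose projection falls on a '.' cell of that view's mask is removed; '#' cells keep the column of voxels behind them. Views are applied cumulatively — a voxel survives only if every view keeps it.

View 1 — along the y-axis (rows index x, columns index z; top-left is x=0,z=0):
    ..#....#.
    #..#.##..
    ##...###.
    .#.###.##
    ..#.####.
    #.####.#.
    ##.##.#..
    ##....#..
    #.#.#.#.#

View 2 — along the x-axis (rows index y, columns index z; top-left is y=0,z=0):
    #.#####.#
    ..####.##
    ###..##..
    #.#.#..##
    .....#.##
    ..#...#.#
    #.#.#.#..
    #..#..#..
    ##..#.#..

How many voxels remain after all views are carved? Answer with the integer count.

before carving: 729 voxels (9×9×9)
step 1: project along y, AND mask (41/81) → |grid| = 369
step 2: project along x, AND mask (40/81) → |grid| = 186

remaining voxels: 186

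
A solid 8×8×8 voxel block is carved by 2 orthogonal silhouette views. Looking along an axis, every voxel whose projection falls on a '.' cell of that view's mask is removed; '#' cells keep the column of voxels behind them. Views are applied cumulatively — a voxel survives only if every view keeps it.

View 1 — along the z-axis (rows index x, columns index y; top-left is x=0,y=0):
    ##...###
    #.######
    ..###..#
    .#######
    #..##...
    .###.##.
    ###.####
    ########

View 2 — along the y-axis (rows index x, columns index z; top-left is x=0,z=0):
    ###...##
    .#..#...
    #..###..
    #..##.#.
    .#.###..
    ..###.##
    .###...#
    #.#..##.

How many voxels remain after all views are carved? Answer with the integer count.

initial block: 8^3 = 512
[1] z-view keeps 46 columns → grid now 368
[2] y-view keeps 32 columns → grid now 180

remaining voxels: 180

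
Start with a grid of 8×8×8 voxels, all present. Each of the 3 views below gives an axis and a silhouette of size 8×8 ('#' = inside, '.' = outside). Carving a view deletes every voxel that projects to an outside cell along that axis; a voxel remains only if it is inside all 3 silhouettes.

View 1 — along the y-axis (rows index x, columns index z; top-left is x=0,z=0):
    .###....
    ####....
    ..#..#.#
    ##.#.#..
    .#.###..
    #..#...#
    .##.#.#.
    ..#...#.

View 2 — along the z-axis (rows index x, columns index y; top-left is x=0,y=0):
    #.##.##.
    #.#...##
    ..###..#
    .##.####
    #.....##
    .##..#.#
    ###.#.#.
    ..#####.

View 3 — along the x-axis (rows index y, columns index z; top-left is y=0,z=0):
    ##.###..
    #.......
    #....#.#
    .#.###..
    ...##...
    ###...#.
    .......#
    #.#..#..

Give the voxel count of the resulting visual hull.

|visual hull| = 40

before carving: 512 voxels (8×8×8)
V1 y: intersect with XZ mask (27 set) -- 216 left
V2 z: intersect with XY mask (36 set) -- 121 left
V3 x: intersect with YZ mask (23 set) -- 40 left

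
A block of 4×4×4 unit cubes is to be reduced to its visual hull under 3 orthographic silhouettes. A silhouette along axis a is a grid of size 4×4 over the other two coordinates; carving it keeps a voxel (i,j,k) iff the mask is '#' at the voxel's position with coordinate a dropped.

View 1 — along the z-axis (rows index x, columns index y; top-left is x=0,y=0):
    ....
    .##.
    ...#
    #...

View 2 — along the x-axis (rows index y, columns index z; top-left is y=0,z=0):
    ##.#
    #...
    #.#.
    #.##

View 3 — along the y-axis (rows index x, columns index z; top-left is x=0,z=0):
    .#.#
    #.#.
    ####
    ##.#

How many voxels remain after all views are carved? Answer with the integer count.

9 voxels

start: 4×4×4 = 64 voxels
[1] z-view keeps 4 columns → grid now 16
[2] x-view keeps 9 columns → grid now 9
[3] y-view keeps 11 columns → grid now 9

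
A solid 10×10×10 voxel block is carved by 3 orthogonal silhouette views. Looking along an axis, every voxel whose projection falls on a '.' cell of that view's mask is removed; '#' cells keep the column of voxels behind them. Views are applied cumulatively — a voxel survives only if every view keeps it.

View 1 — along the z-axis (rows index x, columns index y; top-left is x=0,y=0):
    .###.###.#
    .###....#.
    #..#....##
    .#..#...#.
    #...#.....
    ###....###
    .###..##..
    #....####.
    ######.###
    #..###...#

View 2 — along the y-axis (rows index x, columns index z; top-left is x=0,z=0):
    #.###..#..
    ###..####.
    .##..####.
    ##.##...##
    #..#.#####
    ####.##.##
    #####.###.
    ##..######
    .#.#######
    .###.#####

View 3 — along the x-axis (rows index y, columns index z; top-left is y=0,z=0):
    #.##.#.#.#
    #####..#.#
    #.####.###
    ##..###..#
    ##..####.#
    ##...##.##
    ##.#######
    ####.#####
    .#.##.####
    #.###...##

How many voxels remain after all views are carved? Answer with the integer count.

start: 10×10×10 = 1000 voxels
step 1: project along z, AND mask (50/100) → |grid| = 500
step 2: project along y, AND mask (71/100) → |grid| = 359
step 3: project along x, AND mask (71/100) → |grid| = 245

|visual hull| = 245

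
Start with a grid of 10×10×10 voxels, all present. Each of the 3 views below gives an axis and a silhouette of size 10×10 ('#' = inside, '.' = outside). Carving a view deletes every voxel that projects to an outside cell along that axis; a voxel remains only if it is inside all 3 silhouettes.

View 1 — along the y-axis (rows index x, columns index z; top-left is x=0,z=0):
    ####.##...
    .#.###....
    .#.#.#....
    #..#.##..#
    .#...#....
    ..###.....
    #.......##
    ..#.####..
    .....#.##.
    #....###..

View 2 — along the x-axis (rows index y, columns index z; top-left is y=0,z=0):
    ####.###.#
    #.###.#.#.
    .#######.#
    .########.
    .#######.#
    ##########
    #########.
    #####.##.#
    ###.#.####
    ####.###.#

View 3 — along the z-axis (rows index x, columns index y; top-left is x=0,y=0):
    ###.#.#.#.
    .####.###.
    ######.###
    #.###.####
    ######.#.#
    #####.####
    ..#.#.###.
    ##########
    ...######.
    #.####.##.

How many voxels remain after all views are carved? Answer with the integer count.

full grid |V| = 1000
after view 1 [y-axis, 38 of 100 cells solid] → remaining = 380
after view 2 [x-axis, 81 of 100 cells solid] → remaining = 310
after view 3 [z-axis, 75 of 100 cells solid] → remaining = 234

|visual hull| = 234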